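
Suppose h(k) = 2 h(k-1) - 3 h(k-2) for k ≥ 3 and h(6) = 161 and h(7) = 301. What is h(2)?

-7

Rearranging, h(k-2) = (h(k) - 2 h(k-1)) / -3.
h(5) = (301 - 2(161)) / -3 = -21/-3 = 7
h(4) = (161 - 2(7)) / -3 = 147/-3 = -49
h(3) = (7 - 2(-49)) / -3 = 105/-3 = -35
h(2) = (-49 - 2(-35)) / -3 = 21/-3 = -7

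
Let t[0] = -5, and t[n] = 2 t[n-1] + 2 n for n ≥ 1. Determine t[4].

-28

t[1] = 2*(-5) + 2 = -8
t[2] = 2*(-8) + 4 = -12
t[3] = 2*(-12) + 6 = -18
t[4] = 2*(-18) + 8 = -28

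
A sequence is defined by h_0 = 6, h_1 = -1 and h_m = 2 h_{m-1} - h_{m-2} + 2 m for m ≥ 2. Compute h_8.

174

h_2 = 2·(-1) - 6 + 4 = -4
h_3 = 2·(-4) - (-1) + 6 = -1
h_4 = 2·(-1) - (-4) + 8 = 10
h_5 = 2·10 - (-1) + 10 = 31
h_6 = 2·31 - 10 + 12 = 64
h_7 = 2·64 - 31 + 14 = 111
h_8 = 2·111 - 64 + 16 = 174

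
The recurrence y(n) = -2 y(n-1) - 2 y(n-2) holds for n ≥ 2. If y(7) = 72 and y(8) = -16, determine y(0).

Rearranging, y(n-2) = (y(n) + 2 y(n-1)) / -2.
y(6) = (-16 + 2·72) / -2 = 128/-2 = -64
y(5) = (72 + 2·(-64)) / -2 = -56/-2 = 28
y(4) = (-64 + 2·28) / -2 = -8/-2 = 4
y(3) = (28 + 2·4) / -2 = 36/-2 = -18
y(2) = (4 + 2·(-18)) / -2 = -32/-2 = 16
y(1) = (-18 + 2·16) / -2 = 14/-2 = -7
y(0) = (16 + 2·(-7)) / -2 = 2/-2 = -1

-1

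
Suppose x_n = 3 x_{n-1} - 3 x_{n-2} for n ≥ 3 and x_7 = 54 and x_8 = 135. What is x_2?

-5

Rearranging, x_{n-2} = (x_n - 3 x_{n-1}) / -3.
x_6 = (135 - 3*54) / -3 = -27/-3 = 9
x_5 = (54 - 3*9) / -3 = 27/-3 = -9
x_4 = (9 - 3*(-9)) / -3 = 36/-3 = -12
x_3 = (-9 - 3*(-12)) / -3 = 27/-3 = -9
x_2 = (-12 - 3*(-9)) / -3 = 15/-3 = -5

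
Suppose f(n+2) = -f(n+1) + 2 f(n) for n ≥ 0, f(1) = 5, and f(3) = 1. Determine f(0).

7

Let f(0) = y.
f(2) = -5 + 2y
f(3) = 15 - 2y
So 15 - 2y = 1, giving y = 7.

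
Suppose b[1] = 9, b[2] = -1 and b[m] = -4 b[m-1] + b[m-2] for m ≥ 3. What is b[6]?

b[3] = -4·(-1) + 9 = 13
b[4] = -4·13 + (-1) = -53
b[5] = -4·(-53) + 13 = 225
b[6] = -4·225 + (-53) = -953

-953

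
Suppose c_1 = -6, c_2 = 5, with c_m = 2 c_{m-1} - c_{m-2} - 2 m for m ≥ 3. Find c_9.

c_3 = 2*5 - (-6) - 6 = 10
c_4 = 2*10 - 5 - 8 = 7
c_5 = 2*7 - 10 - 10 = -6
c_6 = 2*(-6) - 7 - 12 = -31
c_7 = 2*(-31) - (-6) - 14 = -70
c_8 = 2*(-70) - (-31) - 16 = -125
c_9 = 2*(-125) - (-70) - 18 = -198

-198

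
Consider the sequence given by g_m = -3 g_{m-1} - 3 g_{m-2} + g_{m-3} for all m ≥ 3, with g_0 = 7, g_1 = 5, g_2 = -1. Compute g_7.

g_3 = -3·(-1) - 3·5 + 7 = -5
g_4 = -3·(-5) - 3·(-1) + 5 = 23
g_5 = -3·23 - 3·(-5) + (-1) = -55
g_6 = -3·(-55) - 3·23 + (-5) = 91
g_7 = -3·91 - 3·(-55) + 23 = -85

-85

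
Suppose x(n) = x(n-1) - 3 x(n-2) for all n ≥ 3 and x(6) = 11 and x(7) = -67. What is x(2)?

-4

Rearranging, x(n-2) = (x(n) - x(n-1)) / -3.
x(5) = (-67 - 11) / -3 = -78/-3 = 26
x(4) = (11 - 26) / -3 = -15/-3 = 5
x(3) = (26 - 5) / -3 = 21/-3 = -7
x(2) = (5 - (-7)) / -3 = 12/-3 = -4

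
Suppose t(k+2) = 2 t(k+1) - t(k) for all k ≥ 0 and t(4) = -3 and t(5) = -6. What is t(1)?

Rearranging, t(k-2) = -(t(k) - 2 t(k-1)).
t(3) = -(-6 - 2*(-3)) = 0
t(2) = -(-3 - 2*0) = 3
t(1) = -(0 - 2*3) = 6

6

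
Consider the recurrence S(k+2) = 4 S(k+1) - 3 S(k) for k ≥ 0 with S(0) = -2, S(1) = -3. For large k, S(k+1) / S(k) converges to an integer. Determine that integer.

3

The characteristic equation is r^2 - 4r + 3 = 0, which factors as (r - 3)(r - 1) = 0.
So the roots are 3 and 1. Since |3| > |1| and the coefficient of 3^k is non-zero, the ratio tends to 3.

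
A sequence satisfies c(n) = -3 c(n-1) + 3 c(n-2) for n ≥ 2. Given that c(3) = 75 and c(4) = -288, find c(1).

Rearranging, c(n-2) = (c(n) + 3 c(n-1)) / 3.
c(2) = (-288 + 3(75)) / 3 = -63/3 = -21
c(1) = (75 + 3(-21)) / 3 = 12/3 = 4

4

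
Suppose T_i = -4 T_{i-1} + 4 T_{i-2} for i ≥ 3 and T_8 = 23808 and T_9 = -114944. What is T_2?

8

Rearranging, T_{i-2} = (T_i + 4 T_{i-1}) / 4.
T_7 = (-114944 + 4(23808)) / 4 = -19712/4 = -4928
T_6 = (23808 + 4(-4928)) / 4 = 4096/4 = 1024
T_5 = (-4928 + 4(1024)) / 4 = -832/4 = -208
T_4 = (1024 + 4(-208)) / 4 = 192/4 = 48
T_3 = (-208 + 4(48)) / 4 = -16/4 = -4
T_2 = (48 + 4(-4)) / 4 = 32/4 = 8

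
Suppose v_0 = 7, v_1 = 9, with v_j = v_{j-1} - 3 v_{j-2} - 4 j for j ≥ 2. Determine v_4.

v_2 = 9 - 3(7) - 8 = -20
v_3 = (-20) - 3(9) - 12 = -59
v_4 = (-59) - 3(-20) - 16 = -15

-15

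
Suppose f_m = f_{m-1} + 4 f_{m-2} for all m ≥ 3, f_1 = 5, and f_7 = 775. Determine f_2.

Let f_2 = v.
f_3 = 20 + v
f_4 = 20 + 5v
f_5 = 100 + 9v
f_6 = 180 + 29v
f_7 = 580 + 65v
So 580 + 65v = 775, giving v = 3.

3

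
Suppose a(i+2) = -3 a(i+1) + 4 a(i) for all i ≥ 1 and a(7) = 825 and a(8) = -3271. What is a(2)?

Rearranging, a(i-2) = (a(i) + 3 a(i-1)) / 4.
a(6) = (-3271 + 3(825)) / 4 = -796/4 = -199
a(5) = (825 + 3(-199)) / 4 = 228/4 = 57
a(4) = (-199 + 3(57)) / 4 = -28/4 = -7
a(3) = (57 + 3(-7)) / 4 = 36/4 = 9
a(2) = (-7 + 3(9)) / 4 = 20/4 = 5

5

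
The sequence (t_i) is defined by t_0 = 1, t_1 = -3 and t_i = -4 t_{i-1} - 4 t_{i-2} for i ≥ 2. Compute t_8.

1280

t_2 = -4·(-3) - 4·1 = 8
t_3 = -4·8 - 4·(-3) = -20
t_4 = -4·(-20) - 4·8 = 48
t_5 = -4·48 - 4·(-20) = -112
t_6 = -4·(-112) - 4·48 = 256
t_7 = -4·256 - 4·(-112) = -576
t_8 = -4·(-576) - 4·256 = 1280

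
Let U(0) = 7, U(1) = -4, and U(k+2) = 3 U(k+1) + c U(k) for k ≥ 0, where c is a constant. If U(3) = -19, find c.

1

U(2) = -12 + 7c
U(3) = -36 + 17c
So -36 + 17c = -19, giving c = 1.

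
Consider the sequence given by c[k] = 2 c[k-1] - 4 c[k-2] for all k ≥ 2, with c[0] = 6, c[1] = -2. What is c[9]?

c[2] = 2·(-2) - 4·6 = -28
c[3] = 2·(-28) - 4·(-2) = -48
c[4] = 2·(-48) - 4·(-28) = 16
c[5] = 2·16 - 4·(-48) = 224
c[6] = 2·224 - 4·16 = 384
c[7] = 2·384 - 4·224 = -128
c[8] = 2·(-128) - 4·384 = -1792
c[9] = 2·(-1792) - 4·(-128) = -3072

-3072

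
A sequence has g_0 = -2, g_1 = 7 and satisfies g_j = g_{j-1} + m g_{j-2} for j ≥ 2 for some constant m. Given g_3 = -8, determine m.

-3

g_2 = 7 - 2m
g_3 = 7 + 5m
So 7 + 5m = -8, giving m = -3.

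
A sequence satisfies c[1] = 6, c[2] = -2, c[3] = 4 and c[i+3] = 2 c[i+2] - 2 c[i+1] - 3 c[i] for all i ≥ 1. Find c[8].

78

c[4] = 2(4) - 2(-2) - 3(6) = -6
c[5] = 2(-6) - 2(4) - 3(-2) = -14
c[6] = 2(-14) - 2(-6) - 3(4) = -28
c[7] = 2(-28) - 2(-14) - 3(-6) = -10
c[8] = 2(-10) - 2(-28) - 3(-14) = 78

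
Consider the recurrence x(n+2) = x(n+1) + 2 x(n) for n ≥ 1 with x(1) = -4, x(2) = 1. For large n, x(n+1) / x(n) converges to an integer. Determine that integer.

The characteristic equation is r^2 - r - 2 = 0, which factors as (r - 2)(r + 1) = 0.
So the roots are 2 and -1. Since |2| > |-1| and the coefficient of 2^n is non-zero, the ratio tends to 2.

2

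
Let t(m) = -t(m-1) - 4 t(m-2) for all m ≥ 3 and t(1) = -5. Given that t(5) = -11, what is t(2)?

Let t(2) = x.
t(3) = 20 - x
t(4) = -20 - 3x
t(5) = -60 + 7x
So -60 + 7x = -11, giving x = 7.

7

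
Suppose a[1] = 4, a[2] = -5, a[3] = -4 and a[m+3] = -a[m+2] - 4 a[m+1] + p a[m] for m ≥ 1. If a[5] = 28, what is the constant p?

-4

a[4] = 24 + 4p
a[5] = -8 - 9p
So -8 - 9p = 28, giving p = -4.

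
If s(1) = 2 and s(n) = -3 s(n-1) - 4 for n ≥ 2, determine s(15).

14348906

The fixed point is -4/(1 + 3) = -1, so s(n) + 1 = -3(s(n-1) + 1).
Hence s(n) = 3·(-3)^{n-1} - 1.
s(15) = 3·(-3)^{14} - 1 = 3·4782969 - 1 = 14348906.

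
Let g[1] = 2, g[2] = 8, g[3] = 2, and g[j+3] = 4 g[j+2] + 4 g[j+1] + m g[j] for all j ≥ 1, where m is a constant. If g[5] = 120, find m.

-3

g[4] = 40 + 2m
g[5] = 168 + 16m
So 168 + 16m = 120, giving m = -3.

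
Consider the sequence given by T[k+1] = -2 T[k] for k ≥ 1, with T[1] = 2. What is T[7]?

128

T[2] = -2*2 = -4
T[3] = -2*(-4) = 8
T[4] = -2*8 = -16
T[5] = -2*(-16) = 32
T[6] = -2*32 = -64
T[7] = -2*(-64) = 128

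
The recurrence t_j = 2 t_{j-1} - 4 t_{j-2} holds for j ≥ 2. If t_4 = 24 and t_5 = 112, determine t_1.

Rearranging, t_{j-2} = (t_j - 2 t_{j-1}) / -4.
t_3 = (112 - 2*24) / -4 = 64/-4 = -16
t_2 = (24 - 2*(-16)) / -4 = 56/-4 = -14
t_1 = (-16 - 2*(-14)) / -4 = 12/-4 = -3

-3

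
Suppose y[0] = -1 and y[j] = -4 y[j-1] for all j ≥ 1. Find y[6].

y[1] = -4·(-1) = 4
y[2] = -4·4 = -16
y[3] = -4·(-16) = 64
y[4] = -4·64 = -256
y[5] = -4·(-256) = 1024
y[6] = -4·1024 = -4096

-4096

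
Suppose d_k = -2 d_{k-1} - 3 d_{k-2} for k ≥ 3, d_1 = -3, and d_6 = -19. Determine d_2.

5

Let d_2 = x.
d_3 = 9 - 2x
d_4 = -18 + x
d_5 = 9 + 4x
d_6 = 36 - 11x
So 36 - 11x = -19, giving x = 5.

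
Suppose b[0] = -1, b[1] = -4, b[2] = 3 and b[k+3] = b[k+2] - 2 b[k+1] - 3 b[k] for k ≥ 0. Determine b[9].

671

b[3] = 3 - 2(-4) - 3(-1) = 14
b[4] = 14 - 2(3) - 3(-4) = 20
b[5] = 20 - 2(14) - 3(3) = -17
b[6] = (-17) - 2(20) - 3(14) = -99
b[7] = (-99) - 2(-17) - 3(20) = -125
b[8] = (-125) - 2(-99) - 3(-17) = 124
b[9] = 124 - 2(-125) - 3(-99) = 671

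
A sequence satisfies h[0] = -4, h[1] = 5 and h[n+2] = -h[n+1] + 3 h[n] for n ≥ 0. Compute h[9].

5144

h[2] = -5 + 3*(-4) = -17
h[3] = -(-17) + 3*5 = 32
h[4] = -32 + 3*(-17) = -83
h[5] = -(-83) + 3*32 = 179
h[6] = -179 + 3*(-83) = -428
h[7] = -(-428) + 3*179 = 965
h[8] = -965 + 3*(-428) = -2249
h[9] = -(-2249) + 3*965 = 5144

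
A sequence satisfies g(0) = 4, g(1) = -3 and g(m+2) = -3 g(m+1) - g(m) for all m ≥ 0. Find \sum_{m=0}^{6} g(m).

g(2) = -3(-3) - 4 = 5
g(3) = -3(5) - (-3) = -12
g(4) = -3(-12) - 5 = 31
g(5) = -3(31) - (-12) = -81
g(6) = -3(-81) - 31 = 212
Sum = 4 + (-3) + 5 + (-12) + 31 + (-81) + 212 = 156

156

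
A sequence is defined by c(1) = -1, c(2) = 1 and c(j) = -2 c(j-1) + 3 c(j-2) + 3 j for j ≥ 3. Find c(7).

c(3) = -2·1 + 3·(-1) + 9 = 4
c(4) = -2·4 + 3·1 + 12 = 7
c(5) = -2·7 + 3·4 + 15 = 13
c(6) = -2·13 + 3·7 + 18 = 13
c(7) = -2·13 + 3·13 + 21 = 34

34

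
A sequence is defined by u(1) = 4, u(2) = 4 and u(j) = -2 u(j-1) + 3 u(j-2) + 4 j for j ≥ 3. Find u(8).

u(3) = -2·4 + 3·4 + 12 = 16
u(4) = -2·16 + 3·4 + 16 = -4
u(5) = -2·(-4) + 3·16 + 20 = 76
u(6) = -2·76 + 3·(-4) + 24 = -140
u(7) = -2·(-140) + 3·76 + 28 = 536
u(8) = -2·536 + 3·(-140) + 32 = -1460

-1460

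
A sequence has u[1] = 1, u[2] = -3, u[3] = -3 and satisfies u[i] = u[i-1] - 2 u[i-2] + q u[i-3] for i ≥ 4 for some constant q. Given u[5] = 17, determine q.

u[4] = 3 + q
u[5] = 9 - 2q
So 9 - 2q = 17, giving q = -4.

-4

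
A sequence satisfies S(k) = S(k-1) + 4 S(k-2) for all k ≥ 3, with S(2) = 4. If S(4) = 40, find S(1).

Let S(1) = y.
S(3) = 4 + 4y
S(4) = 20 + 4y
So 20 + 4y = 40, giving y = 5.

5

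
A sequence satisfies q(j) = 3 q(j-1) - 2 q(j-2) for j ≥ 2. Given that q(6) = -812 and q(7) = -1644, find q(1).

-6

Rearranging, q(j-2) = (q(j) - 3 q(j-1)) / -2.
q(5) = (-1644 - 3·(-812)) / -2 = 792/-2 = -396
q(4) = (-812 - 3·(-396)) / -2 = 376/-2 = -188
q(3) = (-396 - 3·(-188)) / -2 = 168/-2 = -84
q(2) = (-188 - 3·(-84)) / -2 = 64/-2 = -32
q(1) = (-84 - 3·(-32)) / -2 = 12/-2 = -6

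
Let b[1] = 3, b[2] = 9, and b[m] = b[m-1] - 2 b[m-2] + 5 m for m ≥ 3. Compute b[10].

5

b[3] = 9 - 2(3) + 15 = 18
b[4] = 18 - 2(9) + 20 = 20
b[5] = 20 - 2(18) + 25 = 9
b[6] = 9 - 2(20) + 30 = -1
b[7] = (-1) - 2(9) + 35 = 16
b[8] = 16 - 2(-1) + 40 = 58
b[9] = 58 - 2(16) + 45 = 71
b[10] = 71 - 2(58) + 50 = 5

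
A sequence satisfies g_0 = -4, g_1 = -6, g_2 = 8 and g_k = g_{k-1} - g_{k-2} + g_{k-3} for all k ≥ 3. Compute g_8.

-4

g_3 = 8 - (-6) + (-4) = 10
g_4 = 10 - 8 + (-6) = -4
g_5 = (-4) - 10 + 8 = -6
g_6 = (-6) - (-4) + 10 = 8
g_7 = 8 - (-6) + (-4) = 10
g_8 = 10 - 8 + (-6) = -4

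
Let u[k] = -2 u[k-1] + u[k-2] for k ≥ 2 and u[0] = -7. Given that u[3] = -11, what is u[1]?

-5

Let u[1] = y.
u[2] = -7 - 2y
u[3] = 14 + 5y
So 14 + 5y = -11, giving y = -5.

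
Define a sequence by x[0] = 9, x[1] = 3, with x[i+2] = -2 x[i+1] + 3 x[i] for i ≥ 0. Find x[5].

-357

x[2] = -2·3 + 3·9 = 21
x[3] = -2·21 + 3·3 = -33
x[4] = -2·(-33) + 3·21 = 129
x[5] = -2·129 + 3·(-33) = -357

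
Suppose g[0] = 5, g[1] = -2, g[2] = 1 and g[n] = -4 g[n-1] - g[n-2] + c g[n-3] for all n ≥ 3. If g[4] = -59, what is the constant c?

3

g[3] = -2 + 5c
g[4] = 7 - 22c
So 7 - 22c = -59, giving c = 3.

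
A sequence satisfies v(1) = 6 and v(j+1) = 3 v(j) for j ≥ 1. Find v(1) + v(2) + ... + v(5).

v(2) = 3*6 = 18
v(3) = 3*18 = 54
v(4) = 3*54 = 162
v(5) = 3*162 = 486
Sum = 6 + 18 + 54 + 162 + 486 = 726

726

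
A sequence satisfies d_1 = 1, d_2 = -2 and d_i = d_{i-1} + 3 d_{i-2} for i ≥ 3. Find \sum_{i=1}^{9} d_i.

-264

d_3 = (-2) + 3*1 = 1
d_4 = 1 + 3*(-2) = -5
d_5 = (-5) + 3*1 = -2
d_6 = (-2) + 3*(-5) = -17
d_7 = (-17) + 3*(-2) = -23
d_8 = (-23) + 3*(-17) = -74
d_9 = (-74) + 3*(-23) = -143
Sum = 1 + (-2) + 1 + (-5) + (-2) + (-17) + (-23) + (-74) + (-143) = -264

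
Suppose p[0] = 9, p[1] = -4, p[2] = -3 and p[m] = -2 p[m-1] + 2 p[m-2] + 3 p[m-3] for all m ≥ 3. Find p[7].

p[3] = -2*(-3) + 2*(-4) + 3*9 = 25
p[4] = -2*25 + 2*(-3) + 3*(-4) = -68
p[5] = -2*(-68) + 2*25 + 3*(-3) = 177
p[6] = -2*177 + 2*(-68) + 3*25 = -415
p[7] = -2*(-415) + 2*177 + 3*(-68) = 980

980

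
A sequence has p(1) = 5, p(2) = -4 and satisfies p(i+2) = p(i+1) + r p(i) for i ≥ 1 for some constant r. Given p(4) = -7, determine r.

p(3) = -4 + 5r
p(4) = -4 + r
So -4 + r = -7, giving r = -3.

-3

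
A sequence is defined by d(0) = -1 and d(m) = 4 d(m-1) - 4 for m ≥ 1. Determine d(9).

-611668

d(1) = 4·(-1) - 4 = -8
d(2) = 4·(-8) - 4 = -36
d(3) = 4·(-36) - 4 = -148
d(4) = 4·(-148) - 4 = -596
d(5) = 4·(-596) - 4 = -2388
d(6) = 4·(-2388) - 4 = -9556
d(7) = 4·(-9556) - 4 = -38228
d(8) = 4·(-38228) - 4 = -152916
d(9) = 4·(-152916) - 4 = -611668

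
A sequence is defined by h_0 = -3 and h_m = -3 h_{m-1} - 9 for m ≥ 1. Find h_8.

h_1 = -3(-3) - 9 = 0
h_2 = -3(0) - 9 = -9
h_3 = -3(-9) - 9 = 18
h_4 = -3(18) - 9 = -63
h_5 = -3(-63) - 9 = 180
h_6 = -3(180) - 9 = -549
h_7 = -3(-549) - 9 = 1638
h_8 = -3(1638) - 9 = -4923

-4923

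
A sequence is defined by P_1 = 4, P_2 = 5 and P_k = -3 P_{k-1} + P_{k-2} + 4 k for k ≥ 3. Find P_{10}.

15786

P_3 = -3*5 + 4 + 12 = 1
P_4 = -3*1 + 5 + 16 = 18
P_5 = -3*18 + 1 + 20 = -33
P_6 = -3*(-33) + 18 + 24 = 141
P_7 = -3*141 + (-33) + 28 = -428
P_8 = -3*(-428) + 141 + 32 = 1457
P_9 = -3*1457 + (-428) + 36 = -4763
P_{10} = -3*(-4763) + 1457 + 40 = 15786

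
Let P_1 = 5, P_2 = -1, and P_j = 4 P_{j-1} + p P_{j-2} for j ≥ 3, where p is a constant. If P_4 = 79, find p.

P_3 = -4 + 5p
P_4 = -16 + 19p
So -16 + 19p = 79, giving p = 5.

5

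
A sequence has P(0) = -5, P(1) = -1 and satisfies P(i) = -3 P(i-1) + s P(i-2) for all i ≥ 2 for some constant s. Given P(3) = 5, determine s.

1

P(2) = 3 - 5s
P(3) = -9 + 14s
So -9 + 14s = 5, giving s = 1.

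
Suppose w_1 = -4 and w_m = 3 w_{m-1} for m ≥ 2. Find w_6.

-972

w_2 = 3(-4) = -12
w_3 = 3(-12) = -36
w_4 = 3(-36) = -108
w_5 = 3(-108) = -324
w_6 = 3(-324) = -972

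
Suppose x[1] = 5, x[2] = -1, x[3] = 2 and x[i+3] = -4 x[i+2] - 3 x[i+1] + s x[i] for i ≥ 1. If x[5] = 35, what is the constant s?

-1

x[4] = -5 + 5s
x[5] = 14 - 21s
So 14 - 21s = 35, giving s = -1.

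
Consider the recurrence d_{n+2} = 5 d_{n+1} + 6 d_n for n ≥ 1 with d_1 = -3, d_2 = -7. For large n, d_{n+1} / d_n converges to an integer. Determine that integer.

The characteristic equation is r^2 - 5r - 6 = 0, which factors as (r - 6)(r + 1) = 0.
So the roots are 6 and -1. Since |6| > |-1| and the coefficient of 6^n is non-zero, the ratio tends to 6.

6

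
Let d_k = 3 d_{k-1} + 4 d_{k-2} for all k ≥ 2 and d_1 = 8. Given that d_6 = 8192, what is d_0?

2

Let d_0 = v.
d_2 = 24 + 4v
d_3 = 104 + 12v
d_4 = 408 + 52v
d_5 = 1640 + 204v
d_6 = 6552 + 820v
So 6552 + 820v = 8192, giving v = 2.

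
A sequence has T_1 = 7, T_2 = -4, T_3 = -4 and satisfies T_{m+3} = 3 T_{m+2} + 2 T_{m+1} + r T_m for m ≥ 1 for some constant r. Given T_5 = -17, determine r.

3

T_4 = -20 + 7r
T_5 = -68 + 17r
So -68 + 17r = -17, giving r = 3.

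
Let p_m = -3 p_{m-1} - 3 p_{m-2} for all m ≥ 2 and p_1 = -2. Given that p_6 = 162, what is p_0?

-6

Let p_0 = w.
p_2 = 6 - 3w
p_3 = -12 + 9w
p_4 = 18 - 18w
p_5 = -18 + 27w
p_6 = -27w
So -27w = 162, giving w = -6.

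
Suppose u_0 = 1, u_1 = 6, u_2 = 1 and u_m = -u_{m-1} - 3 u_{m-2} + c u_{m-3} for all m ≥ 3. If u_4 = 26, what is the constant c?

u_3 = -19 + c
u_4 = 16 + 5c
So 16 + 5c = 26, giving c = 2.

2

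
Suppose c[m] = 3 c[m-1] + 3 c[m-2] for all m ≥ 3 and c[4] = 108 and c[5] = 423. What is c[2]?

3

Rearranging, c[m-2] = (c[m] - 3 c[m-1]) / 3.
c[3] = (423 - 3·108) / 3 = 99/3 = 33
c[2] = (108 - 3·33) / 3 = 9/3 = 3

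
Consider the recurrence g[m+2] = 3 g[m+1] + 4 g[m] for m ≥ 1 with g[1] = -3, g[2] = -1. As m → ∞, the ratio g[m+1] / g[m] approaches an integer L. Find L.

The characteristic equation is r^2 - 3r - 4 = 0, which factors as (r - 4)(r + 1) = 0.
So the roots are 4 and -1. Since |4| > |-1| and the coefficient of 4^m is non-zero, the ratio tends to 4.

4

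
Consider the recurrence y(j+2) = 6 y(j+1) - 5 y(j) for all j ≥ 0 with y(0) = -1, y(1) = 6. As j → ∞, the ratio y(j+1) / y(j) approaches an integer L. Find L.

5

The characteristic equation is r^2 - 6r + 5 = 0, which factors as (r - 5)(r - 1) = 0.
So the roots are 5 and 1. Since |5| > |1| and the coefficient of 5^j is non-zero, the ratio tends to 5.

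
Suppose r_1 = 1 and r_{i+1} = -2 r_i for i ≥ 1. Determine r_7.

64

r_2 = -2*1 = -2
r_3 = -2*(-2) = 4
r_4 = -2*4 = -8
r_5 = -2*(-8) = 16
r_6 = -2*16 = -32
r_7 = -2*(-32) = 64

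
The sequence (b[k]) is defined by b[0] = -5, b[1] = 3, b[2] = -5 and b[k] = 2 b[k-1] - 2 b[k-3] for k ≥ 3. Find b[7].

4

b[3] = 2(-5) - 2(-5) = 0
b[4] = 2(0) - 2(3) = -6
b[5] = 2(-6) - 2(-5) = -2
b[6] = 2(-2) - 2(0) = -4
b[7] = 2(-4) - 2(-6) = 4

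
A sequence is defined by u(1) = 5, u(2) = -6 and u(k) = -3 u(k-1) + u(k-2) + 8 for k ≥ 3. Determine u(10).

-121567

u(3) = -3·(-6) + 5 + 8 = 31
u(4) = -3·31 + (-6) + 8 = -91
u(5) = -3·(-91) + 31 + 8 = 312
u(6) = -3·312 + (-91) + 8 = -1019
u(7) = -3·(-1019) + 312 + 8 = 3377
u(8) = -3·3377 + (-1019) + 8 = -11142
u(9) = -3·(-11142) + 3377 + 8 = 36811
u(10) = -3·36811 + (-11142) + 8 = -121567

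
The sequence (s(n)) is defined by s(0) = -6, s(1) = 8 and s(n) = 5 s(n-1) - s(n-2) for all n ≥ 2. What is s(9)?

2686638

s(2) = 5*8 - (-6) = 46
s(3) = 5*46 - 8 = 222
s(4) = 5*222 - 46 = 1064
s(5) = 5*1064 - 222 = 5098
s(6) = 5*5098 - 1064 = 24426
s(7) = 5*24426 - 5098 = 117032
s(8) = 5*117032 - 24426 = 560734
s(9) = 5*560734 - 117032 = 2686638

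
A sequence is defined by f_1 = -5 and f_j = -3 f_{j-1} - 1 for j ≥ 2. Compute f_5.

-385

f_2 = -3·(-5) - 1 = 14
f_3 = -3·14 - 1 = -43
f_4 = -3·(-43) - 1 = 128
f_5 = -3·128 - 1 = -385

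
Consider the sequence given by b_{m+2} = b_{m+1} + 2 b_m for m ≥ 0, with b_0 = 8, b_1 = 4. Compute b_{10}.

b_2 = 4 + 2·8 = 20
b_3 = 20 + 2·4 = 28
b_4 = 28 + 2·20 = 68
b_5 = 68 + 2·28 = 124
b_6 = 124 + 2·68 = 260
b_7 = 260 + 2·124 = 508
b_8 = 508 + 2·260 = 1028
b_9 = 1028 + 2·508 = 2044
b_{10} = 2044 + 2·1028 = 4100

4100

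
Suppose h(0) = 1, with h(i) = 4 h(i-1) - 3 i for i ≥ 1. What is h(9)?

h(1) = 4·1 - 3 = 1
h(2) = 4·1 - 6 = -2
h(3) = 4·(-2) - 9 = -17
h(4) = 4·(-17) - 12 = -80
h(5) = 4·(-80) - 15 = -335
h(6) = 4·(-335) - 18 = -1358
h(7) = 4·(-1358) - 21 = -5453
h(8) = 4·(-5453) - 24 = -21836
h(9) = 4·(-21836) - 27 = -87371

-87371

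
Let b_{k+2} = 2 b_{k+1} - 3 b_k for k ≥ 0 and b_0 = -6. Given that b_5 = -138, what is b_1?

6

Let b_1 = y.
b_2 = 18 + 2y
b_3 = 36 + y
b_4 = 18 - 4y
b_5 = -72 - 11y
So -72 - 11y = -138, giving y = 6.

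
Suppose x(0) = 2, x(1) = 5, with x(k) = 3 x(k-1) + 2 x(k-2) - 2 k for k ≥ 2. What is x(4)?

169

x(2) = 3(5) + 2(2) - 4 = 15
x(3) = 3(15) + 2(5) - 6 = 49
x(4) = 3(49) + 2(15) - 8 = 169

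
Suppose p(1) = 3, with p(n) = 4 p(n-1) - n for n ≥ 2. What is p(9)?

145639

p(2) = 4(3) - 2 = 10
p(3) = 4(10) - 3 = 37
p(4) = 4(37) - 4 = 144
p(5) = 4(144) - 5 = 571
p(6) = 4(571) - 6 = 2278
p(7) = 4(2278) - 7 = 9105
p(8) = 4(9105) - 8 = 36412
p(9) = 4(36412) - 9 = 145639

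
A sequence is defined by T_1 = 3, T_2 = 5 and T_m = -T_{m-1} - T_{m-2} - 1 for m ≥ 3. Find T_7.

3

T_3 = -5 - 3 - 1 = -9
T_4 = -(-9) - 5 - 1 = 3
T_5 = -3 - (-9) - 1 = 5
T_6 = -5 - 3 - 1 = -9
T_7 = -(-9) - 5 - 1 = 3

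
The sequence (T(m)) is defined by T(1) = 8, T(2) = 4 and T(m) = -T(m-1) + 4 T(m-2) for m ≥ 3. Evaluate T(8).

-1356

T(3) = -4 + 4(8) = 28
T(4) = -28 + 4(4) = -12
T(5) = -(-12) + 4(28) = 124
T(6) = -124 + 4(-12) = -172
T(7) = -(-172) + 4(124) = 668
T(8) = -668 + 4(-172) = -1356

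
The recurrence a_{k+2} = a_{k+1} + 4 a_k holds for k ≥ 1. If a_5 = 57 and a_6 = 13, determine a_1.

6

Rearranging, a_{k-2} = (a_k - a_{k-1}) / 4.
a_4 = (13 - 57) / 4 = -44/4 = -11
a_3 = (57 - (-11)) / 4 = 68/4 = 17
a_2 = (-11 - 17) / 4 = -28/4 = -7
a_1 = (17 - (-7)) / 4 = 24/4 = 6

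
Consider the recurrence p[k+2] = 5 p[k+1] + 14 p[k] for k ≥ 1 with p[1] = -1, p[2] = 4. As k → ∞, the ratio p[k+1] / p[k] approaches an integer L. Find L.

7

The characteristic equation is r^2 - 5r - 14 = 0, which factors as (r - 7)(r + 2) = 0.
So the roots are 7 and -2. Since |7| > |-2| and the coefficient of 7^k is non-zero, the ratio tends to 7.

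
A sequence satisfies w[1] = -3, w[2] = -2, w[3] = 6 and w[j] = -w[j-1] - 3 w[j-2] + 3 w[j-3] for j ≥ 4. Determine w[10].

-66

w[4] = -6 - 3(-2) + 3(-3) = -9
w[5] = -(-9) - 3(6) + 3(-2) = -15
w[6] = -(-15) - 3(-9) + 3(6) = 60
w[7] = -60 - 3(-15) + 3(-9) = -42
w[8] = -(-42) - 3(60) + 3(-15) = -183
w[9] = -(-183) - 3(-42) + 3(60) = 489
w[10] = -489 - 3(-183) + 3(-42) = -66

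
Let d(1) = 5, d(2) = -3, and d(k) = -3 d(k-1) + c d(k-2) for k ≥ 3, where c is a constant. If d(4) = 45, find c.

-4

d(3) = 9 + 5c
d(4) = -27 - 18c
So -27 - 18c = 45, giving c = -4.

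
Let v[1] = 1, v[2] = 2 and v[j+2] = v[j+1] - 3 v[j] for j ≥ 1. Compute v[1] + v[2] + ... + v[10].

v[3] = 2 - 3*1 = -1
v[4] = (-1) - 3*2 = -7
v[5] = (-7) - 3*(-1) = -4
v[6] = (-4) - 3*(-7) = 17
v[7] = 17 - 3*(-4) = 29
v[8] = 29 - 3*17 = -22
v[9] = (-22) - 3*29 = -109
v[10] = (-109) - 3*(-22) = -43
Sum = 1 + 2 + (-1) + (-7) + (-4) + 17 + 29 + (-22) + (-109) + (-43) = -137

-137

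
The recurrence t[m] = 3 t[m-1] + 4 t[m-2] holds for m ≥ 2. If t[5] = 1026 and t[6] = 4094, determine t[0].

Rearranging, t[m-2] = (t[m] - 3 t[m-1]) / 4.
t[4] = (4094 - 3·1026) / 4 = 1016/4 = 254
t[3] = (1026 - 3·254) / 4 = 264/4 = 66
t[2] = (254 - 3·66) / 4 = 56/4 = 14
t[1] = (66 - 3·14) / 4 = 24/4 = 6
t[0] = (14 - 3·6) / 4 = -4/4 = -1

-1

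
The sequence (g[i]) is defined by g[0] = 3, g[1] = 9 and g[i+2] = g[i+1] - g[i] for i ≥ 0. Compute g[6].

3

g[2] = 9 - 3 = 6
g[3] = 6 - 9 = -3
g[4] = (-3) - 6 = -9
g[5] = (-9) - (-3) = -6
g[6] = (-6) - (-9) = 3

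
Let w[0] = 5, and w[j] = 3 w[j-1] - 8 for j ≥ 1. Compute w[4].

85

w[1] = 3*5 - 8 = 7
w[2] = 3*7 - 8 = 13
w[3] = 3*13 - 8 = 31
w[4] = 3*31 - 8 = 85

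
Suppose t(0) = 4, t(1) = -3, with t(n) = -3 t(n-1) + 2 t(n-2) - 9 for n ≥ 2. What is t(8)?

20548

t(2) = -3(-3) + 2(4) - 9 = 8
t(3) = -3(8) + 2(-3) - 9 = -39
t(4) = -3(-39) + 2(8) - 9 = 124
t(5) = -3(124) + 2(-39) - 9 = -459
t(6) = -3(-459) + 2(124) - 9 = 1616
t(7) = -3(1616) + 2(-459) - 9 = -5775
t(8) = -3(-5775) + 2(1616) - 9 = 20548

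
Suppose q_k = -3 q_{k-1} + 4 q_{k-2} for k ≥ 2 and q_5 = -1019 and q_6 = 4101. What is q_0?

Rearranging, q_{k-2} = (q_k + 3 q_{k-1}) / 4.
q_4 = (4101 + 3·(-1019)) / 4 = 1044/4 = 261
q_3 = (-1019 + 3·261) / 4 = -236/4 = -59
q_2 = (261 + 3·(-59)) / 4 = 84/4 = 21
q_1 = (-59 + 3·21) / 4 = 4/4 = 1
q_0 = (21 + 3·1) / 4 = 24/4 = 6

6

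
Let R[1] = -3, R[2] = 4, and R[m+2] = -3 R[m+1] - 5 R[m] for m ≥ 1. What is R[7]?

-147

R[3] = -3(4) - 5(-3) = 3
R[4] = -3(3) - 5(4) = -29
R[5] = -3(-29) - 5(3) = 72
R[6] = -3(72) - 5(-29) = -71
R[7] = -3(-71) - 5(72) = -147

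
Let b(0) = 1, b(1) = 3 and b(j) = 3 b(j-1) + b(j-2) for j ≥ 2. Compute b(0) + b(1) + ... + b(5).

516

b(2) = 3·3 + 1 = 10
b(3) = 3·10 + 3 = 33
b(4) = 3·33 + 10 = 109
b(5) = 3·109 + 33 = 360
Sum = 1 + 3 + 10 + 33 + 109 + 360 = 516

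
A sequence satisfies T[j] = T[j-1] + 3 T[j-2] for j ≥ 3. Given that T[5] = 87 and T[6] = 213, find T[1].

Rearranging, T[j-2] = (T[j] - T[j-1]) / 3.
T[4] = (213 - 87) / 3 = 126/3 = 42
T[3] = (87 - 42) / 3 = 45/3 = 15
T[2] = (42 - 15) / 3 = 27/3 = 9
T[1] = (15 - 9) / 3 = 6/3 = 2

2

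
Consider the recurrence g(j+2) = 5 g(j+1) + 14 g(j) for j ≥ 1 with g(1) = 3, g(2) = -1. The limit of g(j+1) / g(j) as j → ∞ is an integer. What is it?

7

The characteristic equation is r^2 - 5r - 14 = 0, which factors as (r - 7)(r + 2) = 0.
So the roots are 7 and -2. Since |7| > |-2| and the coefficient of 7^j is non-zero, the ratio tends to 7.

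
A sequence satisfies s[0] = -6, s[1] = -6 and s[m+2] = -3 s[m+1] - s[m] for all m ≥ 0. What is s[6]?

1194

s[2] = -3·(-6) - (-6) = 24
s[3] = -3·24 - (-6) = -66
s[4] = -3·(-66) - 24 = 174
s[5] = -3·174 - (-66) = -456
s[6] = -3·(-456) - 174 = 1194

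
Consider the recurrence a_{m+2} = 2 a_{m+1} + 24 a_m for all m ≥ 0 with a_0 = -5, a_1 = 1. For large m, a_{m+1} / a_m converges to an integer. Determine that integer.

The characteristic equation is r^2 - 2r - 24 = 0, which factors as (r - 6)(r + 4) = 0.
So the roots are 6 and -4. Since |6| > |-4| and the coefficient of 6^m is non-zero, the ratio tends to 6.

6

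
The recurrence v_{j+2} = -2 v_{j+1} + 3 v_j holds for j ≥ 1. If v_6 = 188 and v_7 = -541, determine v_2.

8

Rearranging, v_{j-2} = (v_j + 2 v_{j-1}) / 3.
v_5 = (-541 + 2*188) / 3 = -165/3 = -55
v_4 = (188 + 2*(-55)) / 3 = 78/3 = 26
v_3 = (-55 + 2*26) / 3 = -3/3 = -1
v_2 = (26 + 2*(-1)) / 3 = 24/3 = 8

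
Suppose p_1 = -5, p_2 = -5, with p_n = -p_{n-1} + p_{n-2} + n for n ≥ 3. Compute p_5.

p_3 = -(-5) + (-5) + 3 = 3
p_4 = -3 + (-5) + 4 = -4
p_5 = -(-4) + 3 + 5 = 12

12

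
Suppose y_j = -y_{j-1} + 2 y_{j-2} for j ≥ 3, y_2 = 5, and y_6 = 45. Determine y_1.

Let y_1 = w.
y_3 = -5 + 2w
y_4 = 15 - 2w
y_5 = -25 + 6w
y_6 = 55 - 10w
So 55 - 10w = 45, giving w = 1.

1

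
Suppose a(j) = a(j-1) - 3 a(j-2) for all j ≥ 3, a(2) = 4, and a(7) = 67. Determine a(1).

Let a(1) = v.
a(3) = 4 - 3v
a(4) = -8 - 3v
a(5) = -20 + 6v
a(6) = 4 + 15v
a(7) = 64 - 3v
So 64 - 3v = 67, giving v = -1.

-1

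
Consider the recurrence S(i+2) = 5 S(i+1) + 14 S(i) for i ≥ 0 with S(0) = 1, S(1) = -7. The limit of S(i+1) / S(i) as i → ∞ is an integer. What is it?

7

The characteristic equation is r^2 - 5r - 14 = 0, which factors as (r - 7)(r + 2) = 0.
So the roots are 7 and -2. Since |7| > |-2| and the coefficient of 7^i is non-zero, the ratio tends to 7.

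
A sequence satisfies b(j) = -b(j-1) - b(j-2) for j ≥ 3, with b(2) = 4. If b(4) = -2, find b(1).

Let b(1) = z.
b(3) = -4 - z
b(4) = z
So z = -2, giving z = -2.

-2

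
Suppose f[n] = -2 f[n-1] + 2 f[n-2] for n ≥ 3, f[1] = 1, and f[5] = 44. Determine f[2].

-2

Let f[2] = v.
f[3] = 2 - 2v
f[4] = -4 + 6v
f[5] = 12 - 16v
So 12 - 16v = 44, giving v = -2.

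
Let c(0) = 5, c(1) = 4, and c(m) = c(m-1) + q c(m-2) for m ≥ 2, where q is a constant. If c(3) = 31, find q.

3

c(2) = 4 + 5q
c(3) = 4 + 9q
So 4 + 9q = 31, giving q = 3.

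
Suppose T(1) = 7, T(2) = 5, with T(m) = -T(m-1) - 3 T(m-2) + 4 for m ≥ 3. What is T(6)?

T(3) = -5 - 3·7 + 4 = -22
T(4) = -(-22) - 3·5 + 4 = 11
T(5) = -11 - 3·(-22) + 4 = 59
T(6) = -59 - 3·11 + 4 = -88

-88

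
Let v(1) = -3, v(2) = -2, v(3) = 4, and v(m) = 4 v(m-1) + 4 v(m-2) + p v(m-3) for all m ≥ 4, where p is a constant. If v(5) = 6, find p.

v(4) = 8 - 3p
v(5) = 48 - 14p
So 48 - 14p = 6, giving p = 3.

3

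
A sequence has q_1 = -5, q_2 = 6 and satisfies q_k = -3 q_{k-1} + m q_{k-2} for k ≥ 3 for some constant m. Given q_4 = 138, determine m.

4

q_3 = -18 - 5m
q_4 = 54 + 21m
So 54 + 21m = 138, giving m = 4.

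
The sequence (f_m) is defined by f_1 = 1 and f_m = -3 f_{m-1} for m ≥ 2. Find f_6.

f_2 = -3*1 = -3
f_3 = -3*(-3) = 9
f_4 = -3*9 = -27
f_5 = -3*(-27) = 81
f_6 = -3*81 = -243

-243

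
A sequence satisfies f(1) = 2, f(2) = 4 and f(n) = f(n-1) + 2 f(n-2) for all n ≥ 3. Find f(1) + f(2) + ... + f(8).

510

f(3) = 4 + 2*2 = 8
f(4) = 8 + 2*4 = 16
f(5) = 16 + 2*8 = 32
f(6) = 32 + 2*16 = 64
f(7) = 64 + 2*32 = 128
f(8) = 128 + 2*64 = 256
Sum = 2 + 4 + 8 + 16 + 32 + 64 + 128 + 256 = 510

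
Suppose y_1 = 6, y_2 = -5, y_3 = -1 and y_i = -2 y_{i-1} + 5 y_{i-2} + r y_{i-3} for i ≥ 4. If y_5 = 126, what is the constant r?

y_4 = -23 + 6r
y_5 = 41 - 17r
So 41 - 17r = 126, giving r = -5.

-5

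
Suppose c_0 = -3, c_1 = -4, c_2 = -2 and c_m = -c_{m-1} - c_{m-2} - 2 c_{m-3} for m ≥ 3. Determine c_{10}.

c_3 = -(-2) - (-4) - 2(-3) = 12
c_4 = -12 - (-2) - 2(-4) = -2
c_5 = -(-2) - 12 - 2(-2) = -6
c_6 = -(-6) - (-2) - 2(12) = -16
c_7 = -(-16) - (-6) - 2(-2) = 26
c_8 = -26 - (-16) - 2(-6) = 2
c_9 = -2 - 26 - 2(-16) = 4
c_{10} = -4 - 2 - 2(26) = -58

-58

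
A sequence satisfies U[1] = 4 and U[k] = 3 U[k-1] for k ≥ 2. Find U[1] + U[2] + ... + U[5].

484

U[2] = 3*4 = 12
U[3] = 3*12 = 36
U[4] = 3*36 = 108
U[5] = 3*108 = 324
Sum = 4 + 12 + 36 + 108 + 324 = 484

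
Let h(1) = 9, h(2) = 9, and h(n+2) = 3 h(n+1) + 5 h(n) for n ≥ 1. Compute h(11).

6149187

h(3) = 3(9) + 5(9) = 72
h(4) = 3(72) + 5(9) = 261
h(5) = 3(261) + 5(72) = 1143
h(6) = 3(1143) + 5(261) = 4734
h(7) = 3(4734) + 5(1143) = 19917
h(8) = 3(19917) + 5(4734) = 83421
h(9) = 3(83421) + 5(19917) = 349848
h(10) = 3(349848) + 5(83421) = 1466649
h(11) = 3(1466649) + 5(349848) = 6149187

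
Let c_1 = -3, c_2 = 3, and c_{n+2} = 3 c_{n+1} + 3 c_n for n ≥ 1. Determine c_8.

c_3 = 3*3 + 3*(-3) = 0
c_4 = 3*0 + 3*3 = 9
c_5 = 3*9 + 3*0 = 27
c_6 = 3*27 + 3*9 = 108
c_7 = 3*108 + 3*27 = 405
c_8 = 3*405 + 3*108 = 1539

1539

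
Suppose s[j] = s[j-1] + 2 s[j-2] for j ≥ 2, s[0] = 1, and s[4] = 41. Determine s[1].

Let s[1] = z.
s[2] = 2 + z
s[3] = 2 + 3z
s[4] = 6 + 5z
So 6 + 5z = 41, giving z = 7.

7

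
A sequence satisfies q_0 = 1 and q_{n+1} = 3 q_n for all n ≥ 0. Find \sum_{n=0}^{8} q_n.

9841

q_1 = 3*1 = 3
q_2 = 3*3 = 9
q_3 = 3*9 = 27
q_4 = 3*27 = 81
q_5 = 3*81 = 243
q_6 = 3*243 = 729
q_7 = 3*729 = 2187
q_8 = 3*2187 = 6561
Sum = 1 + 3 + 9 + 27 + 81 + 243 + 729 + 2187 + 6561 = 9841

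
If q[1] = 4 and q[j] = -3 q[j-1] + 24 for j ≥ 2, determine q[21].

-6973568796

The fixed point is 24/(1 + 3) = 6, so q[j] - 6 = -3(q[j-1] - 6).
Hence q[j] = -2·(-3)^{j-1} + 6.
q[21] = -2·(-3)^{20} + 6 = -2·3486784401 + 6 = -6973568796.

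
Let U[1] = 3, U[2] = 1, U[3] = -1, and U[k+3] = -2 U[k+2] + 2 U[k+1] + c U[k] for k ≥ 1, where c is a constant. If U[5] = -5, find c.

-1

U[4] = 4 + 3c
U[5] = -10 - 5c
So -10 - 5c = -5, giving c = -1.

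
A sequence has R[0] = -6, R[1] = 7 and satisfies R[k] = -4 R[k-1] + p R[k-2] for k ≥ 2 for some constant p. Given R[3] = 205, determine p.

R[2] = -28 - 6p
R[3] = 112 + 31p
So 112 + 31p = 205, giving p = 3.

3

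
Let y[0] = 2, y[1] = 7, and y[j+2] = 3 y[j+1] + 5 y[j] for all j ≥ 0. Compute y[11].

y[2] = 3·7 + 5·2 = 31
y[3] = 3·31 + 5·7 = 128
y[4] = 3·128 + 5·31 = 539
y[5] = 3·539 + 5·128 = 2257
y[6] = 3·2257 + 5·539 = 9466
y[7] = 3·9466 + 5·2257 = 39683
y[8] = 3·39683 + 5·9466 = 166379
y[9] = 3·166379 + 5·39683 = 697552
y[10] = 3·697552 + 5·166379 = 2924551
y[11] = 3·2924551 + 5·697552 = 12261413

12261413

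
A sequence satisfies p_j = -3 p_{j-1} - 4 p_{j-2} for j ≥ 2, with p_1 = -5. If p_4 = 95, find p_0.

-4

Let p_0 = x.
p_2 = 15 - 4x
p_3 = -25 + 12x
p_4 = 15 - 20x
So 15 - 20x = 95, giving x = -4.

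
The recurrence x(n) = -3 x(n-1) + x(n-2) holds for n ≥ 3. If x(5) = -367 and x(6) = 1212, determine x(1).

Rearranging, x(n-2) = x(n) + 3 x(n-1).
x(4) = 1212 + 3*(-367) = 111
x(3) = -367 + 3*111 = -34
x(2) = 111 + 3*(-34) = 9
x(1) = -34 + 3*9 = -7

-7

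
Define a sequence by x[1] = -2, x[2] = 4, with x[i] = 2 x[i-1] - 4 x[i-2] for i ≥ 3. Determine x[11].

x[3] = 2*4 - 4*(-2) = 16
x[4] = 2*16 - 4*4 = 16
x[5] = 2*16 - 4*16 = -32
x[6] = 2*(-32) - 4*16 = -128
x[7] = 2*(-128) - 4*(-32) = -128
x[8] = 2*(-128) - 4*(-128) = 256
x[9] = 2*256 - 4*(-128) = 1024
x[10] = 2*1024 - 4*256 = 1024
x[11] = 2*1024 - 4*1024 = -2048

-2048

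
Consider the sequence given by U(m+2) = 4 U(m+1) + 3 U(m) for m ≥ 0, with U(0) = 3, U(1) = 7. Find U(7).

78889

U(2) = 4(7) + 3(3) = 37
U(3) = 4(37) + 3(7) = 169
U(4) = 4(169) + 3(37) = 787
U(5) = 4(787) + 3(169) = 3655
U(6) = 4(3655) + 3(787) = 16981
U(7) = 4(16981) + 3(3655) = 78889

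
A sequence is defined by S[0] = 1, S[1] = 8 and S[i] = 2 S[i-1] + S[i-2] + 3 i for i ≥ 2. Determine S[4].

161

S[2] = 2(8) + 1 + 6 = 23
S[3] = 2(23) + 8 + 9 = 63
S[4] = 2(63) + 23 + 12 = 161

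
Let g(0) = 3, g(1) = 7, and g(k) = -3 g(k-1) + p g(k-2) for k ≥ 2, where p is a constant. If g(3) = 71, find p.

-4

g(2) = -21 + 3p
g(3) = 63 - 2p
So 63 - 2p = 71, giving p = -4.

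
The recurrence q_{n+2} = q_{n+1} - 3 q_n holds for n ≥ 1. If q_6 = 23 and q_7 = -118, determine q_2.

Rearranging, q_{n-2} = (q_n - q_{n-1}) / -3.
q_5 = (-118 - 23) / -3 = -141/-3 = 47
q_4 = (23 - 47) / -3 = -24/-3 = 8
q_3 = (47 - 8) / -3 = 39/-3 = -13
q_2 = (8 - (-13)) / -3 = 21/-3 = -7

-7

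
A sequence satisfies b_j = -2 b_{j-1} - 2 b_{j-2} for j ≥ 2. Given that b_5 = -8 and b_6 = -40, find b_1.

2

Rearranging, b_{j-2} = (b_j + 2 b_{j-1}) / -2.
b_4 = (-40 + 2*(-8)) / -2 = -56/-2 = 28
b_3 = (-8 + 2*28) / -2 = 48/-2 = -24
b_2 = (28 + 2*(-24)) / -2 = -20/-2 = 10
b_1 = (-24 + 2*10) / -2 = -4/-2 = 2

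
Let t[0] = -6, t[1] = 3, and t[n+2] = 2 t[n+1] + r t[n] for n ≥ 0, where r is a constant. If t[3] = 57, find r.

-5

t[2] = 6 - 6r
t[3] = 12 - 9r
So 12 - 9r = 57, giving r = -5.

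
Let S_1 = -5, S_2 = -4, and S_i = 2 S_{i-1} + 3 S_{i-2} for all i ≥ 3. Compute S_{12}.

-398578

S_3 = 2*(-4) + 3*(-5) = -23
S_4 = 2*(-23) + 3*(-4) = -58
S_5 = 2*(-58) + 3*(-23) = -185
S_6 = 2*(-185) + 3*(-58) = -544
S_7 = 2*(-544) + 3*(-185) = -1643
S_8 = 2*(-1643) + 3*(-544) = -4918
S_9 = 2*(-4918) + 3*(-1643) = -14765
S_{10} = 2*(-14765) + 3*(-4918) = -44284
S_{11} = 2*(-44284) + 3*(-14765) = -132863
S_{12} = 2*(-132863) + 3*(-44284) = -398578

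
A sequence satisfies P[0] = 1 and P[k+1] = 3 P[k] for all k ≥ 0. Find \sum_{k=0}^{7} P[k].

P[1] = 3*1 = 3
P[2] = 3*3 = 9
P[3] = 3*9 = 27
P[4] = 3*27 = 81
P[5] = 3*81 = 243
P[6] = 3*243 = 729
P[7] = 3*729 = 2187
Sum = 1 + 3 + 9 + 27 + 81 + 243 + 729 + 2187 = 3280

3280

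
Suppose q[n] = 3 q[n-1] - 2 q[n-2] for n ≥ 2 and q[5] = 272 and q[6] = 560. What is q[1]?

2

Rearranging, q[n-2] = (q[n] - 3 q[n-1]) / -2.
q[4] = (560 - 3(272)) / -2 = -256/-2 = 128
q[3] = (272 - 3(128)) / -2 = -112/-2 = 56
q[2] = (128 - 3(56)) / -2 = -40/-2 = 20
q[1] = (56 - 3(20)) / -2 = -4/-2 = 2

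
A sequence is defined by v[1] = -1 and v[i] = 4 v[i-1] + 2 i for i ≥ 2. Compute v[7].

v[2] = 4*(-1) + 4 = 0
v[3] = 4*0 + 6 = 6
v[4] = 4*6 + 8 = 32
v[5] = 4*32 + 10 = 138
v[6] = 4*138 + 12 = 564
v[7] = 4*564 + 14 = 2270

2270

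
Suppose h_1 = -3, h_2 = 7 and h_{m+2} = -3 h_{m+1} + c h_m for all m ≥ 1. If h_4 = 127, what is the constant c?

h_3 = -21 - 3c
h_4 = 63 + 16c
So 63 + 16c = 127, giving c = 4.

4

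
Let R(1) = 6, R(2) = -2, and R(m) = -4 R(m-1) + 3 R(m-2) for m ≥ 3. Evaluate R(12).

-24155054

R(3) = -4·(-2) + 3·6 = 26
R(4) = -4·26 + 3·(-2) = -110
R(5) = -4·(-110) + 3·26 = 518
R(6) = -4·518 + 3·(-110) = -2402
R(7) = -4·(-2402) + 3·518 = 11162
R(8) = -4·11162 + 3·(-2402) = -51854
R(9) = -4·(-51854) + 3·11162 = 240902
R(10) = -4·240902 + 3·(-51854) = -1119170
R(11) = -4·(-1119170) + 3·240902 = 5199386
R(12) = -4·5199386 + 3·(-1119170) = -24155054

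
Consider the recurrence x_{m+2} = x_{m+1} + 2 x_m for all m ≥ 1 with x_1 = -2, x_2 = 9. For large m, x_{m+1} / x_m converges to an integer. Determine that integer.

The characteristic equation is r^2 - r - 2 = 0, which factors as (r - 2)(r + 1) = 0.
So the roots are 2 and -1. Since |2| > |-1| and the coefficient of 2^m is non-zero, the ratio tends to 2.

2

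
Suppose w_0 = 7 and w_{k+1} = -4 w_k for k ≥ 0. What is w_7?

w_1 = -4(7) = -28
w_2 = -4(-28) = 112
w_3 = -4(112) = -448
w_4 = -4(-448) = 1792
w_5 = -4(1792) = -7168
w_6 = -4(-7168) = 28672
w_7 = -4(28672) = -114688

-114688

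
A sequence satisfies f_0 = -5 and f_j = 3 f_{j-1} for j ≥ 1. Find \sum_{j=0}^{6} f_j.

-5465

f_1 = 3·(-5) = -15
f_2 = 3·(-15) = -45
f_3 = 3·(-45) = -135
f_4 = 3·(-135) = -405
f_5 = 3·(-405) = -1215
f_6 = 3·(-1215) = -3645
Sum = (-5) + (-15) + (-45) + (-135) + (-405) + (-1215) + (-3645) = -5465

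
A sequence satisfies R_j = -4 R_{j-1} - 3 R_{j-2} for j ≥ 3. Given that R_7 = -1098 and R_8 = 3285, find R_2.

9

Rearranging, R_{j-2} = (R_j + 4 R_{j-1}) / -3.
R_6 = (3285 + 4·(-1098)) / -3 = -1107/-3 = 369
R_5 = (-1098 + 4·369) / -3 = 378/-3 = -126
R_4 = (369 + 4·(-126)) / -3 = -135/-3 = 45
R_3 = (-126 + 4·45) / -3 = 54/-3 = -18
R_2 = (45 + 4·(-18)) / -3 = -27/-3 = 9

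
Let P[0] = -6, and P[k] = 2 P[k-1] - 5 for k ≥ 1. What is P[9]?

P[1] = 2(-6) - 5 = -17
P[2] = 2(-17) - 5 = -39
P[3] = 2(-39) - 5 = -83
P[4] = 2(-83) - 5 = -171
P[5] = 2(-171) - 5 = -347
P[6] = 2(-347) - 5 = -699
P[7] = 2(-699) - 5 = -1403
P[8] = 2(-1403) - 5 = -2811
P[9] = 2(-2811) - 5 = -5627

-5627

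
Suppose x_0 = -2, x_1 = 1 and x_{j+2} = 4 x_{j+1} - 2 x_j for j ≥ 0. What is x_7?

4152

x_2 = 4·1 - 2·(-2) = 8
x_3 = 4·8 - 2·1 = 30
x_4 = 4·30 - 2·8 = 104
x_5 = 4·104 - 2·30 = 356
x_6 = 4·356 - 2·104 = 1216
x_7 = 4·1216 - 2·356 = 4152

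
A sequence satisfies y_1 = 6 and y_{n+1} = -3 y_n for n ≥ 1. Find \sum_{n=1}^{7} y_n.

y_2 = -3(6) = -18
y_3 = -3(-18) = 54
y_4 = -3(54) = -162
y_5 = -3(-162) = 486
y_6 = -3(486) = -1458
y_7 = -3(-1458) = 4374
Sum = 6 + (-18) + 54 + (-162) + 486 + (-1458) + 4374 = 3282

3282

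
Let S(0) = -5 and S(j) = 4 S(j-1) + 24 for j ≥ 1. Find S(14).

805306360

The fixed point is 24/(1 - 4) = -8, so S(j) + 8 = 4(S(j-1) + 8).
Hence S(j) = 3·4^j - 8.
S(14) = 3·4^{14} - 8 = 3·268435456 - 8 = 805306360.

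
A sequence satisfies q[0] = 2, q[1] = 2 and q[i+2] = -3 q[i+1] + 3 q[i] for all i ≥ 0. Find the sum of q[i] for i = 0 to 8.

q[2] = -3*2 + 3*2 = 0
q[3] = -3*0 + 3*2 = 6
q[4] = -3*6 + 3*0 = -18
q[5] = -3*(-18) + 3*6 = 72
q[6] = -3*72 + 3*(-18) = -270
q[7] = -3*(-270) + 3*72 = 1026
q[8] = -3*1026 + 3*(-270) = -3888
Sum = 2 + 2 + 0 + 6 + (-18) + 72 + (-270) + 1026 + (-3888) = -3068

-3068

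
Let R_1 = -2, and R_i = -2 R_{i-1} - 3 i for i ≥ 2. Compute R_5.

-11

R_2 = -2*(-2) - 6 = -2
R_3 = -2*(-2) - 9 = -5
R_4 = -2*(-5) - 12 = -2
R_5 = -2*(-2) - 15 = -11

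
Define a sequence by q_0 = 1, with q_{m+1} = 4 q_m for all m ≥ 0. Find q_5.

q_1 = 4·1 = 4
q_2 = 4·4 = 16
q_3 = 4·16 = 64
q_4 = 4·64 = 256
q_5 = 4·256 = 1024

1024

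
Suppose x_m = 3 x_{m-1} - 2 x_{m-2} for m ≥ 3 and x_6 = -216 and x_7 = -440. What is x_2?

Rearranging, x_{m-2} = (x_m - 3 x_{m-1}) / -2.
x_5 = (-440 - 3·(-216)) / -2 = 208/-2 = -104
x_4 = (-216 - 3·(-104)) / -2 = 96/-2 = -48
x_3 = (-104 - 3·(-48)) / -2 = 40/-2 = -20
x_2 = (-48 - 3·(-20)) / -2 = 12/-2 = -6

-6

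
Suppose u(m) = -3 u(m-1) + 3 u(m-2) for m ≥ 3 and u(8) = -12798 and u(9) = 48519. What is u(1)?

-1

Rearranging, u(m-2) = (u(m) + 3 u(m-1)) / 3.
u(7) = (48519 + 3*(-12798)) / 3 = 10125/3 = 3375
u(6) = (-12798 + 3*3375) / 3 = -2673/3 = -891
u(5) = (3375 + 3*(-891)) / 3 = 702/3 = 234
u(4) = (-891 + 3*234) / 3 = -189/3 = -63
u(3) = (234 + 3*(-63)) / 3 = 45/3 = 15
u(2) = (-63 + 3*15) / 3 = -18/3 = -6
u(1) = (15 + 3*(-6)) / 3 = -3/3 = -1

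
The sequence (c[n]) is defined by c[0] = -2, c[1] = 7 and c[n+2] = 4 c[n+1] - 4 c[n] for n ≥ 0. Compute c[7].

4672

c[2] = 4·7 - 4·(-2) = 36
c[3] = 4·36 - 4·7 = 116
c[4] = 4·116 - 4·36 = 320
c[5] = 4·320 - 4·116 = 816
c[6] = 4·816 - 4·320 = 1984
c[7] = 4·1984 - 4·816 = 4672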